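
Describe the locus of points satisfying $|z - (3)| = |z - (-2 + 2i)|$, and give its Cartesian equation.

|z - z1| = |z - z2| means z is equidistant from z1 and z2,
i.e. the perpendicular bisector of the segment from (3, 0) to (-2, 2) (midpoint (1/2, 1)).
With z = x + yi, square both sides:
(x - 3)^2 + (y - 0)^2 = (x - (-2))^2 + (y - 2)^2
The x^2 and y^2 terms cancel: -10x + 4y = 8 - 9 = -1
Simplify: 10x - 4y = 1
Locus: Perpendicular bisector of the segment from (3, 0) to (-2, 2): the line 10x - 4y = 1


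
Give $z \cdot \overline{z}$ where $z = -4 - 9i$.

z * conjugate(z) = |z|^2 = a^2 + b^2
= (-4)^2 + (-9)^2 = 97


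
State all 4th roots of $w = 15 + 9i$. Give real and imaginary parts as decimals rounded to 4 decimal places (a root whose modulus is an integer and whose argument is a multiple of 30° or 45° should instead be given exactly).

|w| = sqrt(306) ≈ 17.492856, arg(w) ≈ 30.963757°
Root modulus = sqrt(306)^(1/4) ≈ 2.045103
Root arguments: θ_k = (arg(w) + 360°k)/4 for k = 0, 1, ..., 3
Compute each root as (root modulus)(cos θ_k + i sin θ_k) using full-precision intermediates, then round to 4 decimal places.
Roots: 2.0265 + 0.2755i, -0.2755 + 2.0265i, -2.0265 - 0.2755i, 0.2755 - 2.0265i


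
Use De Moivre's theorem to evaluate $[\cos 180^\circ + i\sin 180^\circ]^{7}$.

By De Moivre: z^n = r^n(cos(nθ) + i sin(nθ))
= 1^7(cos(7*180°) + i sin(7*180°))
= 1(cos 180° + i sin 180°)
= -1


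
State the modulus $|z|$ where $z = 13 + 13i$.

|z| = sqrt(a^2 + b^2) = sqrt(13^2 + 13^2) = sqrt(338) = sqrt(338)


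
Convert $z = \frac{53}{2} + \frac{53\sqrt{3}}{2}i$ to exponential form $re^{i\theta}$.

r = |z| = sqrt((53/2)^2 + (53*sqrt(3)/2)^2) = sqrt(2809/4 + 8427/4) = sqrt(2809) = 53
θ = arctan(b/a) = arctan(45.8993/26.5) (quadrant-adjusted) = 60° = π/3
z = 53e^(i*π/3)


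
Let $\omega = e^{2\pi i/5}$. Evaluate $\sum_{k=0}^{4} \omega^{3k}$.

Let ζ = ω^3 = e^(2πi·3/5). Since 5 ∤ 3, ζ ≠ 1.
Sum = Σ_{k=0}^{4} ζ^k = (ζ^5 - 1)/(ζ - 1) = (ω^{3·5} - 1)/(ζ - 1) = (1 - 1)/(ζ - 1) = 0


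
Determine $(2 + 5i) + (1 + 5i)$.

(2 + 1) + (5 + 5)i = 3 + 10i


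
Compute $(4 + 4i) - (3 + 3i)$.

(4 - 3) + (4 - 3)i = 1 + i


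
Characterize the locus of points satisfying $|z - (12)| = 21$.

|z - z0| = r describes a circle centered at z0 with radius r
Here z0 = 12 and r = 21
Locus: Circle centered at (12, 0) with radius 21


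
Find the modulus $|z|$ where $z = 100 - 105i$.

|z| = sqrt(a^2 + b^2) = sqrt(100^2 + (-105)^2) = sqrt(21025) = 145


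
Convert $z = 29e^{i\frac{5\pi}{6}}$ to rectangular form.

a = r cos θ = 29 * -sqrt(3)/2 = -29*sqrt(3)/2
b = r sin θ = 29 * 1/2 = 29/2
z = -29*sqrt(3)/2 + (29/2)i


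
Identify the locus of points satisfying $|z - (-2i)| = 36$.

|z - z0| = r describes a circle centered at z0 with radius r
Here z0 = -2i and r = 36
Locus: Circle centered at (0, -2) with radius 36


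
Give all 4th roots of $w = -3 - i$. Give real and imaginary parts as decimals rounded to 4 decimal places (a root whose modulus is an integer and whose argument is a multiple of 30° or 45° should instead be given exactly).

|w| = sqrt(10) ≈ 3.162278, arg(w) ≈ 198.434949°
Root modulus = sqrt(10)^(1/4) ≈ 1.333521
Root arguments: θ_k = (arg(w) + 360°k)/4 for k = 0, 1, ..., 3
Compute each root as (root modulus)(cos θ_k + i sin θ_k) using full-precision intermediates, then round to 4 decimal places.
Roots: 0.8641 + 1.0157i, -1.0157 + 0.8641i, -0.8641 - 1.0157i, 1.0157 - 0.8641i


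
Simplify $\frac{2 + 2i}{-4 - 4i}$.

Multiply numerator and denominator by conjugate (-4 + 4i):
= (2 + 2i)(-4 + 4i) / ((-4)^2 + (-4)^2)
= (-16) / 32
Divide through by 16: (-1) / 2
= -1/2


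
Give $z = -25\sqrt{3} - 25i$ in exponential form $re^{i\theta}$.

r = |z| = sqrt((-25*sqrt(3))^2 + (-25)^2) = sqrt(1875 + 625) = sqrt(2500) = 50
θ = arctan(b/a) = arctan(-25/-43.3013) (quadrant-adjusted) = 210° = 7π/6
z = 50e^(i*7π/6)


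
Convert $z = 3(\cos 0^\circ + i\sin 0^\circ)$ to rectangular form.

a = r cos θ = 3 * 1 = 3
b = r sin θ = 3 * 0 = 0
z = 3


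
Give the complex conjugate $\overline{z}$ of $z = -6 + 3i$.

If z = a + bi, then conjugate(z) = a - bi
conjugate(-6 + 3i) = -6 - 3i


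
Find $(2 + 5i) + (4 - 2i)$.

(2 + 4) + (5 + (-2))i = 6 + 3i


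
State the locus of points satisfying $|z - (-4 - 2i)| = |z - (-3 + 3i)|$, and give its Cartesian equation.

|z - z1| = |z - z2| means z is equidistant from z1 and z2,
i.e. the perpendicular bisector of the segment from (-4, -2) to (-3, 3) (midpoint (-7/2, 1/2)).
With z = x + yi, square both sides:
(x - (-4))^2 + (y - (-2))^2 = (x - (-3))^2 + (y - 3)^2
The x^2 and y^2 terms cancel: 2x + 10y = 18 - 20 = -2
Simplify: x + 5y = -1
Locus: Perpendicular bisector of the segment from (-4, -2) to (-3, 3): the line x + 5y = -1


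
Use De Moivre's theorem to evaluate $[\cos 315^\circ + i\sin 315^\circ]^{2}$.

By De Moivre: z^n = r^n(cos(nθ) + i sin(nθ))
= 1^2(cos(2*315°) + i sin(2*315°))
= 1(cos 270° + i sin 270°)
= -i


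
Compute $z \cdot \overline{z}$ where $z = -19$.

z * conjugate(z) = |z|^2 = a^2 + b^2
= (-19)^2 + 0^2 = 361


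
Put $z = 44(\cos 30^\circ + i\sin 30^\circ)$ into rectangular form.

a = r cos θ = 44 * sqrt(3)/2 = 22*sqrt(3)
b = r sin θ = 44 * 1/2 = 22
z = 22*sqrt(3) + 22i


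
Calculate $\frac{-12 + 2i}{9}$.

Divisor is real, so divide each part by 9:
= -4/3 + (2/9)i


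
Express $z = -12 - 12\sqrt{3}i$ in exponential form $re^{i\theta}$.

r = |z| = sqrt((-12)^2 + (-12*sqrt(3))^2) = sqrt(144 + 432) = sqrt(576) = 24
θ = arctan(b/a) = arctan(-20.7846/-12) (quadrant-adjusted) = -120° = -2π/3
z = 24e^(-i*2π/3)


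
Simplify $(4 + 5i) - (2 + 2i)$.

(4 - 2) + (5 - 2)i = 2 + 3i


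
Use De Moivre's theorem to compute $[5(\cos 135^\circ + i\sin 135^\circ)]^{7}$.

By De Moivre: z^n = r^n(cos(nθ) + i sin(nθ))
= 5^7(cos(7*135°) + i sin(7*135°))
= 78125(cos 225° + i sin 225°)
= -78125*sqrt(2)/2 - (78125*sqrt(2)/2)i


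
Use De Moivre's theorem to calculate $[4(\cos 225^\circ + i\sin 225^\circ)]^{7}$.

By De Moivre: z^n = r^n(cos(nθ) + i sin(nθ))
= 4^7(cos(7*225°) + i sin(7*225°))
= 16384(cos 135° + i sin 135°)
= -8192*sqrt(2) + 8192*sqrt(2)i


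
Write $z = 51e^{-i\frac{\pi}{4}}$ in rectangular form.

a = r cos θ = 51 * sqrt(2)/2 = 51*sqrt(2)/2
b = r sin θ = 51 * -sqrt(2)/2 = -51*sqrt(2)/2
z = 51*sqrt(2)/2 - (51*sqrt(2)/2)i


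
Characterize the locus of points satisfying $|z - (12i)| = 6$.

|z - z0| = r describes a circle centered at z0 with radius r
Here z0 = 12i and r = 6
Locus: Circle centered at (0, 12) with radius 6


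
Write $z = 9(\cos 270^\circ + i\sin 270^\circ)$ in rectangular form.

a = r cos θ = 9 * 0 = 0
b = r sin θ = 9 * -1 = -9
z = -9i


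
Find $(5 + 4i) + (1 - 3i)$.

(5 + 1) + (4 + (-3))i = 6 + i


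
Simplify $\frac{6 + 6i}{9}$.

Divisor is real, so divide each part by 9:
= 2/3 + (2/3)i


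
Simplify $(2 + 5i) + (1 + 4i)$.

(2 + 1) + (5 + 4)i = 3 + 9i


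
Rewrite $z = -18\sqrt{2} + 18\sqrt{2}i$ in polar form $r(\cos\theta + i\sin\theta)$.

r = |z| = sqrt(a^2 + b^2) = sqrt((-18*sqrt(2))^2 + (18*sqrt(2))^2) = sqrt(648 + 648) = sqrt(1296) = 36
θ = arctan(b/a) = arctan(25.4558/-25.4558) (quadrant-adjusted) = 135°
z = 36(cos 135° + i sin 135°)


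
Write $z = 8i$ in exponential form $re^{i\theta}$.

r = |z| = sqrt((0)^2 + (8)^2) = sqrt(0 + 64) = sqrt(64) = 8
a = 0 and b > 0, so z lies on the positive imaginary axis: θ = 90° = π/2
z = 8e^(i*π/2)


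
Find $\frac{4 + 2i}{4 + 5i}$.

Multiply numerator and denominator by conjugate (4 - 5i):
= (4 + 2i)(4 - 5i) / (4^2 + 5^2)
= (26 - 12i) / 41
= 26/41 - (12/41)i


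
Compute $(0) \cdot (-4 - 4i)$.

(a1*a2 - b1*b2) + (a1*b2 + b1*a2)i
= (0 - 0) + (0 + 0)i
= 0


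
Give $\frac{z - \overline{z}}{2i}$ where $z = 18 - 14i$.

z - conjugate(z) = 2bi
(z - conjugate(z))/(2i) = 2bi/(2i) = b = -14


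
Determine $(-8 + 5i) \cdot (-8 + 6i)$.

(a1*a2 - b1*b2) + (a1*b2 + b1*a2)i
= (64 - 30) + (-48 + (-40))i
= 34 - 88i


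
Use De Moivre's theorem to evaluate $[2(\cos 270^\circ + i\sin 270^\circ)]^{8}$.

By De Moivre: z^n = r^n(cos(nθ) + i sin(nθ))
= 2^8(cos(8*270°) + i sin(8*270°))
= 256(cos 0° + i sin 0°)
= 256


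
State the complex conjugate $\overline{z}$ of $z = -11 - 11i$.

If z = a + bi, then conjugate(z) = a - bi
conjugate(-11 - 11i) = -11 + 11i


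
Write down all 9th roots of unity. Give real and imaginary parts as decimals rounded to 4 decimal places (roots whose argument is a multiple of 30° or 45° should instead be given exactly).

ω_k = e^(2πik/9) = cos(2πk/9) + i sin(2πk/9) for k = 0, 1, ..., 8
Roots: 1, 0.7660 + 0.6428i, 0.1736 + 0.9848i, -1/2 + (sqrt(3)/2)i, -0.9397 + 0.3420i, -0.9397 - 0.3420i, -1/2 - (sqrt(3)/2)i, 0.1736 - 0.9848i, 0.7660 - 0.6428i


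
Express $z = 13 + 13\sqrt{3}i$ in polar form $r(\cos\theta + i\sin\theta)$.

r = |z| = sqrt(a^2 + b^2) = sqrt((13)^2 + (13*sqrt(3))^2) = sqrt(169 + 507) = sqrt(676) = 26
θ = arctan(b/a) = arctan(22.5167/13) (quadrant-adjusted) = 60°
z = 26(cos 60° + i sin 60°)


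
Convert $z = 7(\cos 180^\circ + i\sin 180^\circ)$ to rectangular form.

a = r cos θ = 7 * -1 = -7
b = r sin θ = 7 * 0 = 0
z = -7


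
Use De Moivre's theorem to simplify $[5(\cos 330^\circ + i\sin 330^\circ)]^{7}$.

By De Moivre: z^n = r^n(cos(nθ) + i sin(nθ))
= 5^7(cos(7*330°) + i sin(7*330°))
= 78125(cos 150° + i sin 150°)
= -78125*sqrt(3)/2 + (78125/2)i


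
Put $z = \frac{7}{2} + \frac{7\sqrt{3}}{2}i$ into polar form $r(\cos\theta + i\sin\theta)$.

r = |z| = sqrt(a^2 + b^2) = sqrt((7/2)^2 + (7*sqrt(3)/2)^2) = sqrt(49/4 + 147/4) = sqrt(49) = 7
θ = arctan(b/a) = arctan(6.0622/3.5) (quadrant-adjusted) = 60°
z = 7(cos 60° + i sin 60°)


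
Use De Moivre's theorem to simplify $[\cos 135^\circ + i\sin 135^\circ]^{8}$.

By De Moivre: z^n = r^n(cos(nθ) + i sin(nθ))
= 1^8(cos(8*135°) + i sin(8*135°))
= 1(cos 0° + i sin 0°)
= 1


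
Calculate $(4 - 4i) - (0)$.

(4 - 0) + (-4 - 0)i = 4 - 4i


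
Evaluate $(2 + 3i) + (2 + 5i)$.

(2 + 2) + (3 + 5)i = 4 + 8i


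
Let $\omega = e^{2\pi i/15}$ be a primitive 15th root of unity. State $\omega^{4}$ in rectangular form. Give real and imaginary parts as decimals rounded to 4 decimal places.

ω^4 = e^(2πi·4/15) = e^(i·8π/15)
= cos(8π/15) + i sin(8π/15)
= -0.1045 + 0.9945i


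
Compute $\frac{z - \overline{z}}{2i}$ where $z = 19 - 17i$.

z - conjugate(z) = 2bi
(z - conjugate(z))/(2i) = 2bi/(2i) = b = -17


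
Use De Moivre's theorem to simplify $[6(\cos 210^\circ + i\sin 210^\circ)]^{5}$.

By De Moivre: z^n = r^n(cos(nθ) + i sin(nθ))
= 6^5(cos(5*210°) + i sin(5*210°))
= 7776(cos 330° + i sin 330°)
= 3888*sqrt(3) - 3888i


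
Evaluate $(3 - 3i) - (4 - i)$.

(3 - 4) + (-3 - (-1))i = -1 - 2i


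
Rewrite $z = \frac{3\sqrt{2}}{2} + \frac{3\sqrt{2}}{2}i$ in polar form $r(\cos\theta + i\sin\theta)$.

r = |z| = sqrt(a^2 + b^2) = sqrt((3*sqrt(2)/2)^2 + (3*sqrt(2)/2)^2) = sqrt(9/2 + 9/2) = sqrt(9) = 3
θ = arctan(b/a) = arctan(2.1213/2.1213) (quadrant-adjusted) = 45°
z = 3(cos 45° + i sin 45°)


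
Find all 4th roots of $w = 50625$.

|w| = 50625, arg(w) = 0°
Root modulus = 50625^(1/4) = 15
Root arguments: θ_k = (0° + 360°k)/4 for k = 0, 1, ..., 3
Roots: 15, 15i, -15, -15i


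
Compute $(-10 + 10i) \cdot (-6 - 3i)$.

(a1*a2 - b1*b2) + (a1*b2 + b1*a2)i
= (60 - (-30)) + (30 + (-60))i
= 90 - 30i


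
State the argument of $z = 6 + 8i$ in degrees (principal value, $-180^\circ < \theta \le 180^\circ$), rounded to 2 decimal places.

θ = arctan(b/a) = arctan(8/6) (quadrant-adjusted) = 53.13°


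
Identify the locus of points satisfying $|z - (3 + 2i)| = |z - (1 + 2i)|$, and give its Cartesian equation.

|z - z1| = |z - z2| means z is equidistant from z1 and z2,
i.e. the perpendicular bisector of the segment from (3, 2) to (1, 2) (midpoint (2, 2)).
With z = x + yi, square both sides:
(x - 3)^2 + (y - 2)^2 = (x - 1)^2 + (y - 2)^2
The x^2 and y^2 terms cancel: -4x + 0y = 5 - 13 = -8
Simplify: x = 2
Locus: Perpendicular bisector of the segment from (3, 2) to (1, 2): the line x = 2


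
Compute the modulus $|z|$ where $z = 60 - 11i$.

|z| = sqrt(a^2 + b^2) = sqrt(60^2 + (-11)^2) = sqrt(3721) = 61


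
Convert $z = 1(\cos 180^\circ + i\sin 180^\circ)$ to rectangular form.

a = r cos θ = 1 * -1 = -1
b = r sin θ = 1 * 0 = 0
z = -1


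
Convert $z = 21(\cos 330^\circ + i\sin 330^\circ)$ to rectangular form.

a = r cos θ = 21 * sqrt(3)/2 = 21*sqrt(3)/2
b = r sin θ = 21 * -1/2 = -21/2
z = 21*sqrt(3)/2 - (21/2)i


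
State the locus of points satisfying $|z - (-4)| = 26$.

|z - z0| = r describes a circle centered at z0 with radius r
Here z0 = -4 and r = 26
Locus: Circle centered at (-4, 0) with radius 26


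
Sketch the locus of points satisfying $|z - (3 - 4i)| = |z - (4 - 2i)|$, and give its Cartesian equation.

|z - z1| = |z - z2| means z is equidistant from z1 and z2,
i.e. the perpendicular bisector of the segment from (3, -4) to (4, -2) (midpoint (7/2, -3)).
With z = x + yi, square both sides:
(x - 3)^2 + (y - (-4))^2 = (x - 4)^2 + (y - (-2))^2
The x^2 and y^2 terms cancel: 2x + 4y = 20 - 25 = -5
Simplify: 2x + 4y = -5
Locus: Perpendicular bisector of the segment from (3, -4) to (4, -2): the line 2x + 4y = -5


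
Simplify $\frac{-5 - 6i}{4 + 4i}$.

Multiply numerator and denominator by conjugate (4 - 4i):
= (-5 - 6i)(4 - 4i) / (4^2 + 4^2)
= (-44 - 4i) / 32
Divide through by 4: (-11 - i) / 8
= -11/8 - (1/8)i


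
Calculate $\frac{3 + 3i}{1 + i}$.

Multiply numerator and denominator by conjugate (1 - i):
= (3 + 3i)(1 - i) / (1^2 + 1^2)
= (6) / 2
= 3


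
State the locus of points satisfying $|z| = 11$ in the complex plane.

|z| = 11 means sqrt(x^2 + y^2) = 11
This is a circle of radius 11 centered at the origin


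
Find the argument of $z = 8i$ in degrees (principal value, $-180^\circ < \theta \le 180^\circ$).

a = 0 and b > 0, so z lies on the positive imaginary axis: θ = 90°


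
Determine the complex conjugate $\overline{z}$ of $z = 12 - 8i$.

If z = a + bi, then conjugate(z) = a - bi
conjugate(12 - 8i) = 12 + 8i


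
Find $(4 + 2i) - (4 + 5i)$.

(4 - 4) + (2 - 5)i = -3i


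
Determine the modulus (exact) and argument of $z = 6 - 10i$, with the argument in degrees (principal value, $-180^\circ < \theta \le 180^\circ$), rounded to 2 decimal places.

|z| = sqrt(6^2 + (-10)^2) = sqrt(136)
arg(z) = arctan(b/a) = arctan(-10/6) (quadrant-adjusted) = -59.04°


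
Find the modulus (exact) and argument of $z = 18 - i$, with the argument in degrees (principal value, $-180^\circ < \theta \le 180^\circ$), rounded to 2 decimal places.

|z| = sqrt(18^2 + (-1)^2) = sqrt(325)
arg(z) = arctan(b/a) = arctan(-1/18) (quadrant-adjusted) = -3.18°


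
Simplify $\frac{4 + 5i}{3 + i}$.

Multiply numerator and denominator by conjugate (3 - i):
= (4 + 5i)(3 - i) / (3^2 + 1^2)
= (17 + 11i) / 10
= 17/10 + (11/10)i


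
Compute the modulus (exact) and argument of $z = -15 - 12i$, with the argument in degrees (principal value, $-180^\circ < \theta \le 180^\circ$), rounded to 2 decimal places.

|z| = sqrt((-15)^2 + (-12)^2) = sqrt(369)
arg(z) = arctan(b/a) = arctan(-12/-15) (quadrant-adjusted) = -141.34°


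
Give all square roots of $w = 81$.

|w| = 81, arg(w) = 0°
Root modulus = 81^(1/2) = 9
Root arguments: θ_k = (0° + 360°k)/2 for k = 0, 1, ..., 1
Roots: 9, -9


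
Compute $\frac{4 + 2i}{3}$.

Divisor is real, so divide each part by 3:
= 4/3 + (2/3)i


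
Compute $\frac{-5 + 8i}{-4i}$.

Multiply numerator and denominator by conjugate (4i):
= (-5 + 8i)(4i) / (0^2 + (-4)^2)
= (-32 - 20i) / 16
Divide through by 4: (-8 - 5i) / 4
= -2 - (5/4)i


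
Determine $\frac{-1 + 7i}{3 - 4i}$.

Multiply numerator and denominator by conjugate (3 + 4i):
= (-1 + 7i)(3 + 4i) / (3^2 + (-4)^2)
= (-31 + 17i) / 25
= -31/25 + (17/25)i


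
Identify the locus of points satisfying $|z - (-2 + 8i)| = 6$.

|z - z0| = r describes a circle centered at z0 with radius r
Here z0 = -2 + 8i and r = 6
Locus: Circle centered at (-2, 8) with radius 6


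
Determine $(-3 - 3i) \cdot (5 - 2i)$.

(a1*a2 - b1*b2) + (a1*b2 + b1*a2)i
= (-15 - 6) + (6 + (-15))i
= -21 - 9i


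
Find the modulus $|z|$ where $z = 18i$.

|z| = sqrt(a^2 + b^2) = sqrt(0^2 + 18^2) = sqrt(324) = 18


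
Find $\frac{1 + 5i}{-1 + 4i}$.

Multiply numerator and denominator by conjugate (-1 - 4i):
= (1 + 5i)(-1 - 4i) / ((-1)^2 + 4^2)
= (19 - 9i) / 17
= 19/17 - (9/17)i


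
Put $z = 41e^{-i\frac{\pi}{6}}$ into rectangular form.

a = r cos θ = 41 * sqrt(3)/2 = 41*sqrt(3)/2
b = r sin θ = 41 * -1/2 = -41/2
z = 41*sqrt(3)/2 - (41/2)i


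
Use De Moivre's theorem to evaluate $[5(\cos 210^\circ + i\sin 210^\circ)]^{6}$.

By De Moivre: z^n = r^n(cos(nθ) + i sin(nθ))
= 5^6(cos(6*210°) + i sin(6*210°))
= 15625(cos 180° + i sin 180°)
= -15625


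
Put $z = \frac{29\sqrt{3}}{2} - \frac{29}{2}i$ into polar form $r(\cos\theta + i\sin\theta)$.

r = |z| = sqrt(a^2 + b^2) = sqrt((29*sqrt(3)/2)^2 + (-29/2)^2) = sqrt(2523/4 + 841/4) = sqrt(841) = 29
θ = arctan(b/a) = arctan(-14.5/25.1147) (quadrant-adjusted) = 330°
z = 29(cos 330° + i sin 330°)


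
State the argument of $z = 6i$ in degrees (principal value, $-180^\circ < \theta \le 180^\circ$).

a = 0 and b > 0, so z lies on the positive imaginary axis: θ = 90°


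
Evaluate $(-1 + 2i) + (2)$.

(-1 + 2) + (2 + 0)i = 1 + 2i


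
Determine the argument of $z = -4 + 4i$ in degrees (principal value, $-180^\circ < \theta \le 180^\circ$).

θ = arctan(b/a) = arctan(4/-4) (quadrant-adjusted) = 135°


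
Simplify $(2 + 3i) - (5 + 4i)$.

(2 - 5) + (3 - 4)i = -3 - i


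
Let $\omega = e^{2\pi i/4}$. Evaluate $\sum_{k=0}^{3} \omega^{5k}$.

Let ζ = ω^5 = e^(2πi·5/4). Since 4 ∤ 5, ζ ≠ 1.
Sum = Σ_{k=0}^{3} ζ^k = (ζ^4 - 1)/(ζ - 1) = (ω^{5·4} - 1)/(ζ - 1) = (1 - 1)/(ζ - 1) = 0


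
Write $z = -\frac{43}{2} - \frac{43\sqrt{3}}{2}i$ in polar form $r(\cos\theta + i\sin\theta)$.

r = |z| = sqrt(a^2 + b^2) = sqrt((-43/2)^2 + (-43*sqrt(3)/2)^2) = sqrt(1849/4 + 5547/4) = sqrt(1849) = 43
θ = arctan(b/a) = arctan(-37.2391/-21.5) (quadrant-adjusted) = 240°
z = 43(cos 240° + i sin 240°)


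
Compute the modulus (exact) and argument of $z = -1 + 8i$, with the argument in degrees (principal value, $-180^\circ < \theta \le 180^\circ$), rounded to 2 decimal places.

|z| = sqrt((-1)^2 + 8^2) = sqrt(65)
arg(z) = arctan(b/a) = arctan(8/-1) (quadrant-adjusted) = 97.13°


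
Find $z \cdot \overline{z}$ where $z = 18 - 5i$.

z * conjugate(z) = |z|^2 = a^2 + b^2
= 18^2 + (-5)^2 = 349


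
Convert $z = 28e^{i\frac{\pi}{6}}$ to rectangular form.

a = r cos θ = 28 * sqrt(3)/2 = 14*sqrt(3)
b = r sin θ = 28 * 1/2 = 14
z = 14*sqrt(3) + 14i


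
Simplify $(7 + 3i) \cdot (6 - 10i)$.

(a1*a2 - b1*b2) + (a1*b2 + b1*a2)i
= (42 - (-30)) + (-70 + 18)i
= 72 - 52i


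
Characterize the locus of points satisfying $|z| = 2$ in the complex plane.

|z| = 2 means sqrt(x^2 + y^2) = 2
This is a circle of radius 2 centered at the origin


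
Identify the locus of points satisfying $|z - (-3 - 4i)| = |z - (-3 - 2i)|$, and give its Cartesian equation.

|z - z1| = |z - z2| means z is equidistant from z1 and z2,
i.e. the perpendicular bisector of the segment from (-3, -4) to (-3, -2) (midpoint (-3, -3)).
With z = x + yi, square both sides:
(x - (-3))^2 + (y - (-4))^2 = (x - (-3))^2 + (y - (-2))^2
The x^2 and y^2 terms cancel: 0x + 4y = 13 - 25 = -12
Simplify: y = -3
Locus: Perpendicular bisector of the segment from (-3, -4) to (-3, -2): the line y = -3


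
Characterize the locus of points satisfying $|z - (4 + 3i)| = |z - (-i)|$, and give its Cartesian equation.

|z - z1| = |z - z2| means z is equidistant from z1 and z2,
i.e. the perpendicular bisector of the segment from (4, 3) to (0, -1) (midpoint (2, 1)).
With z = x + yi, square both sides:
(x - 4)^2 + (y - 3)^2 = (x - 0)^2 + (y - (-1))^2
The x^2 and y^2 terms cancel: -8x + (-8)y = 1 - 25 = -24
Simplify: x + y = 3
Locus: Perpendicular bisector of the segment from (4, 3) to (0, -1): the line x + y = 3


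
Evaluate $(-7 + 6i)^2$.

(a + bi)^2 = a^2 - b^2 + 2abi
= (-7)^2 - 6^2 + 2*(-7)*6i
= 13 - 84i


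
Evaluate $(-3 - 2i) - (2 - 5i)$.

(-3 - 2) + (-2 - (-5))i = -5 + 3i


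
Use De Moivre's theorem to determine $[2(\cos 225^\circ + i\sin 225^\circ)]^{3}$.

By De Moivre: z^n = r^n(cos(nθ) + i sin(nθ))
= 2^3(cos(3*225°) + i sin(3*225°))
= 8(cos 315° + i sin 315°)
= 4*sqrt(2) - 4*sqrt(2)i


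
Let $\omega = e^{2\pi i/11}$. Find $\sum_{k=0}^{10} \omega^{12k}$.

Let ζ = ω^12 = e^(2πi·12/11). Since 11 ∤ 12, ζ ≠ 1.
Sum = Σ_{k=0}^{10} ζ^k = (ζ^11 - 1)/(ζ - 1) = (ω^{12·11} - 1)/(ζ - 1) = (1 - 1)/(ζ - 1) = 0


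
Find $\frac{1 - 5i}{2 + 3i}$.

Multiply numerator and denominator by conjugate (2 - 3i):
= (1 - 5i)(2 - 3i) / (2^2 + 3^2)
= (-13 - 13i) / 13
= -1 - i


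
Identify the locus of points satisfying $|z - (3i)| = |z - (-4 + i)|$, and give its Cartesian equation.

|z - z1| = |z - z2| means z is equidistant from z1 and z2,
i.e. the perpendicular bisector of the segment from (0, 3) to (-4, 1) (midpoint (-2, 2)).
With z = x + yi, square both sides:
(x - 0)^2 + (y - 3)^2 = (x - (-4))^2 + (y - 1)^2
The x^2 and y^2 terms cancel: -8x + (-4)y = 17 - 9 = 8
Simplify: 2x + y = -2
Locus: Perpendicular bisector of the segment from (0, 3) to (-4, 1): the line 2x + y = -2


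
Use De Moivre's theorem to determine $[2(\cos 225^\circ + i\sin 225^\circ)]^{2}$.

By De Moivre: z^n = r^n(cos(nθ) + i sin(nθ))
= 2^2(cos(2*225°) + i sin(2*225°))
= 4(cos 90° + i sin 90°)
= 4i


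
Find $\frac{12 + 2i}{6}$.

Divisor is real, so divide each part by 6:
= 2 + (1/3)i


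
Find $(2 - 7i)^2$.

(a + bi)^2 = a^2 - b^2 + 2abi
= 2^2 - (-7)^2 + 2*2*(-7)i
= -45 - 28i


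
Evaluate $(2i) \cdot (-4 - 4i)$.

(a1*a2 - b1*b2) + (a1*b2 + b1*a2)i
= (0 - (-8)) + (0 + (-8))i
= 8 - 8i


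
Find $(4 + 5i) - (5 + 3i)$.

(4 - 5) + (5 - 3)i = -1 + 2i


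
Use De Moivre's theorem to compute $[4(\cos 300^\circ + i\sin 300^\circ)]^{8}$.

By De Moivre: z^n = r^n(cos(nθ) + i sin(nθ))
= 4^8(cos(8*300°) + i sin(8*300°))
= 65536(cos 240° + i sin 240°)
= -32768 - 32768*sqrt(3)i


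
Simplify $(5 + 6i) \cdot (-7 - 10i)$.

(a1*a2 - b1*b2) + (a1*b2 + b1*a2)i
= (-35 - (-60)) + (-50 + (-42))i
= 25 - 92i


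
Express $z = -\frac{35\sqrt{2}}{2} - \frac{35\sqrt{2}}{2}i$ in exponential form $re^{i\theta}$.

r = |z| = sqrt((-35*sqrt(2)/2)^2 + (-35*sqrt(2)/2)^2) = sqrt(1225/2 + 1225/2) = sqrt(1225) = 35
θ = arctan(b/a) = arctan(-24.7487/-24.7487) (quadrant-adjusted) = -135° = -3π/4
z = 35e^(-i*3π/4)


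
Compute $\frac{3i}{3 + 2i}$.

Multiply numerator and denominator by conjugate (3 - 2i):
= (3i)(3 - 2i) / (3^2 + 2^2)
= (6 + 9i) / 13
= 6/13 + (9/13)i


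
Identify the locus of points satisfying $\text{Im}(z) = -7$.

Im(z) = y where z = x + yi; the equation y = -7 is satisfied by all points with that y-coordinate
Locus: Horizontal line y = -7


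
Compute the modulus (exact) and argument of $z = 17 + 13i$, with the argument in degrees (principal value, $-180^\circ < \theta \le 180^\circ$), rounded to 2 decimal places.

|z| = sqrt(17^2 + 13^2) = sqrt(458)
arg(z) = arctan(b/a) = arctan(13/17) (quadrant-adjusted) = 37.41°


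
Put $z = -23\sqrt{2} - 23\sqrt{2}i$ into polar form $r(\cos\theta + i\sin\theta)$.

r = |z| = sqrt(a^2 + b^2) = sqrt((-23*sqrt(2))^2 + (-23*sqrt(2))^2) = sqrt(1058 + 1058) = sqrt(2116) = 46
θ = arctan(b/a) = arctan(-32.5269/-32.5269) (quadrant-adjusted) = 225°
z = 46(cos 225° + i sin 225°)


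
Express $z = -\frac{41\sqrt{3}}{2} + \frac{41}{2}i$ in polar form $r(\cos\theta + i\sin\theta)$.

r = |z| = sqrt(a^2 + b^2) = sqrt((-41*sqrt(3)/2)^2 + (41/2)^2) = sqrt(5043/4 + 1681/4) = sqrt(1681) = 41
θ = arctan(b/a) = arctan(20.5/-35.507) (quadrant-adjusted) = 150°
z = 41(cos 150° + i sin 150°)


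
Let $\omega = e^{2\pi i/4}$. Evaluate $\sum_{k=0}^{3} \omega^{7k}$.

Let ζ = ω^7 = e^(2πi·7/4). Since 4 ∤ 7, ζ ≠ 1.
Sum = Σ_{k=0}^{3} ζ^k = (ζ^4 - 1)/(ζ - 1) = (ω^{7·4} - 1)/(ζ - 1) = (1 - 1)/(ζ - 1) = 0


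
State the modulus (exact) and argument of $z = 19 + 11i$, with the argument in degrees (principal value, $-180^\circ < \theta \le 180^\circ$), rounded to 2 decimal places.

|z| = sqrt(19^2 + 11^2) = sqrt(482)
arg(z) = arctan(b/a) = arctan(11/19) (quadrant-adjusted) = 30.07°


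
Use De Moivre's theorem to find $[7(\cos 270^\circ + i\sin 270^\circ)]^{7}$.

By De Moivre: z^n = r^n(cos(nθ) + i sin(nθ))
= 7^7(cos(7*270°) + i sin(7*270°))
= 823543(cos 90° + i sin 90°)
= 823543i


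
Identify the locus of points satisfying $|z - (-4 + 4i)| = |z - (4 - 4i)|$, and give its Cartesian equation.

|z - z1| = |z - z2| means z is equidistant from z1 and z2,
i.e. the perpendicular bisector of the segment from (-4, 4) to (4, -4) (midpoint (0, 0)).
With z = x + yi, square both sides:
(x - (-4))^2 + (y - 4)^2 = (x - 4)^2 + (y - (-4))^2
The x^2 and y^2 terms cancel: 16x + (-16)y = 32 - 32 = 0
Simplify: x - y = 0
Locus: Perpendicular bisector of the segment from (-4, 4) to (4, -4): the line x - y = 0


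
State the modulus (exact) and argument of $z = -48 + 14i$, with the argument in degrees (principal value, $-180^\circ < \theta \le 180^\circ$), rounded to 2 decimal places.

|z| = sqrt((-48)^2 + 14^2) = 50
arg(z) = arctan(b/a) = arctan(14/-48) (quadrant-adjusted) = 163.74°


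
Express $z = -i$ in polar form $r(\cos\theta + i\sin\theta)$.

r = |z| = sqrt(a^2 + b^2) = sqrt((0)^2 + (-1)^2) = sqrt(0 + 1) = sqrt(1) = 1
a = 0 and b < 0, so z lies on the negative imaginary axis: θ = 270°
z = 1(cos 270° + i sin 270°)


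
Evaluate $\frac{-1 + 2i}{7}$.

Divisor is real, so divide each part by 7:
= -1/7 + (2/7)i


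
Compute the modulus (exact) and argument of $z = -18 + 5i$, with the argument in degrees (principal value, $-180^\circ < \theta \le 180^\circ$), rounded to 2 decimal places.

|z| = sqrt((-18)^2 + 5^2) = sqrt(349)
arg(z) = arctan(b/a) = arctan(5/-18) (quadrant-adjusted) = 164.48°


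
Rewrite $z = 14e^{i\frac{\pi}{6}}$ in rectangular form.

a = r cos θ = 14 * sqrt(3)/2 = 7*sqrt(3)
b = r sin θ = 14 * 1/2 = 7
z = 7*sqrt(3) + 7i


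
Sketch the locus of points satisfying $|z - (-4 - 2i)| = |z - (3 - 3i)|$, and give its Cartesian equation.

|z - z1| = |z - z2| means z is equidistant from z1 and z2,
i.e. the perpendicular bisector of the segment from (-4, -2) to (3, -3) (midpoint (-1/2, -5/2)).
With z = x + yi, square both sides:
(x - (-4))^2 + (y - (-2))^2 = (x - 3)^2 + (y - (-3))^2
The x^2 and y^2 terms cancel: 14x + (-2)y = 18 - 20 = -2
Simplify: 7x - y = -1
Locus: Perpendicular bisector of the segment from (-4, -2) to (3, -3): the line 7x - y = -1


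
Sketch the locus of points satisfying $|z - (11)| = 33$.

|z - z0| = r describes a circle centered at z0 with radius r
Here z0 = 11 and r = 33
Locus: Circle centered at (11, 0) with radius 33


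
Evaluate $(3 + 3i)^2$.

(a + bi)^2 = a^2 - b^2 + 2abi
= 3^2 - 3^2 + 2*3*3i
= 18i


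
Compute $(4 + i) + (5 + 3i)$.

(4 + 5) + (1 + 3)i = 9 + 4i


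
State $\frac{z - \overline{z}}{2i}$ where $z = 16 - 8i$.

z - conjugate(z) = 2bi
(z - conjugate(z))/(2i) = 2bi/(2i) = b = -8


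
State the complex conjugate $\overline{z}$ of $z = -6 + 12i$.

If z = a + bi, then conjugate(z) = a - bi
conjugate(-6 + 12i) = -6 - 12i


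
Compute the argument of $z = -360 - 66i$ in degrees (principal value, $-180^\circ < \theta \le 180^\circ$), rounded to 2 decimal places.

θ = arctan(b/a) = arctan(-66/-360) (quadrant-adjusted) = -169.61°


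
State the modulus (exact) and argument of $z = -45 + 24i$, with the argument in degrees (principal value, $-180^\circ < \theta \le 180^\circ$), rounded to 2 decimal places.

|z| = sqrt((-45)^2 + 24^2) = 51
arg(z) = arctan(b/a) = arctan(24/-45) (quadrant-adjusted) = 151.93°


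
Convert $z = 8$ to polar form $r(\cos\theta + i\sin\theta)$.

r = |z| = sqrt(a^2 + b^2) = sqrt((8)^2 + (0)^2) = sqrt(64 + 0) = sqrt(64) = 8
b = 0 and a > 0, so z lies on the positive real axis: θ = 0°
z = 8(cos 0° + i sin 0°)


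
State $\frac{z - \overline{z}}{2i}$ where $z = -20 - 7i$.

z - conjugate(z) = 2bi
(z - conjugate(z))/(2i) = 2bi/(2i) = b = -7


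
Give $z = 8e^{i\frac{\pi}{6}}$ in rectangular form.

a = r cos θ = 8 * sqrt(3)/2 = 4*sqrt(3)
b = r sin θ = 8 * 1/2 = 4
z = 4*sqrt(3) + 4i


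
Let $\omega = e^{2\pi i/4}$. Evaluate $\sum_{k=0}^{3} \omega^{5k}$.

Let ζ = ω^5 = e^(2πi·5/4). Since 4 ∤ 5, ζ ≠ 1.
Sum = Σ_{k=0}^{3} ζ^k = (ζ^4 - 1)/(ζ - 1) = (ω^{5·4} - 1)/(ζ - 1) = (1 - 1)/(ζ - 1) = 0


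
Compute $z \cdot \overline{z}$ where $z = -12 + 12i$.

z * conjugate(z) = |z|^2 = a^2 + b^2
= (-12)^2 + 12^2 = 288


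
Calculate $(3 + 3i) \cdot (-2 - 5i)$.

(a1*a2 - b1*b2) + (a1*b2 + b1*a2)i
= (-6 - (-15)) + (-15 + (-6))i
= 9 - 21i


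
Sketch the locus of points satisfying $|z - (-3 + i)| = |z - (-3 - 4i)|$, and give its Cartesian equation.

|z - z1| = |z - z2| means z is equidistant from z1 and z2,
i.e. the perpendicular bisector of the segment from (-3, 1) to (-3, -4) (midpoint (-3, -3/2)).
With z = x + yi, square both sides:
(x - (-3))^2 + (y - 1)^2 = (x - (-3))^2 + (y - (-4))^2
The x^2 and y^2 terms cancel: 0x + (-10)y = 25 - 10 = 15
Simplify: y = -3/2
Locus: Perpendicular bisector of the segment from (-3, 1) to (-3, -4): the line y = -3/2


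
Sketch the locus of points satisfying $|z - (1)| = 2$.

|z - z0| = r describes a circle centered at z0 with radius r
Here z0 = 1 and r = 2
Locus: Circle centered at (1, 0) with radius 2


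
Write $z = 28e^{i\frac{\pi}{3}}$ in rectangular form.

a = r cos θ = 28 * 1/2 = 14
b = r sin θ = 28 * sqrt(3)/2 = 14*sqrt(3)
z = 14 + 14*sqrt(3)i


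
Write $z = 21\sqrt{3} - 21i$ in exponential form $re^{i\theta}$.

r = |z| = sqrt((21*sqrt(3))^2 + (-21)^2) = sqrt(1323 + 441) = sqrt(1764) = 42
θ = arctan(b/a) = arctan(-21/36.3731) (quadrant-adjusted) = -30° = -π/6
z = 42e^(-i*π/6)


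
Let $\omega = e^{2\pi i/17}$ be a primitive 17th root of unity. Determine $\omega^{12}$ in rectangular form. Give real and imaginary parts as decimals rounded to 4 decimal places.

ω^12 = e^(2πi·12/17) = e^(i·24π/17)
= cos(24π/17) + i sin(24π/17)
= -0.2737 - 0.9618i


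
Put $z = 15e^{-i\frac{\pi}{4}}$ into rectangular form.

a = r cos θ = 15 * sqrt(2)/2 = 15*sqrt(2)/2
b = r sin θ = 15 * -sqrt(2)/2 = -15*sqrt(2)/2
z = 15*sqrt(2)/2 - (15*sqrt(2)/2)i


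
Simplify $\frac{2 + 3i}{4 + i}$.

Multiply numerator and denominator by conjugate (4 - i):
= (2 + 3i)(4 - i) / (4^2 + 1^2)
= (11 + 10i) / 17
= 11/17 + (10/17)i


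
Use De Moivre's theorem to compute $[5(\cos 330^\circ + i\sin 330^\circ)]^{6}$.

By De Moivre: z^n = r^n(cos(nθ) + i sin(nθ))
= 5^6(cos(6*330°) + i sin(6*330°))
= 15625(cos 180° + i sin 180°)
= -15625


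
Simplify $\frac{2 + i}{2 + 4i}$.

Multiply numerator and denominator by conjugate (2 - 4i):
= (2 + i)(2 - 4i) / (2^2 + 4^2)
= (8 - 6i) / 20
Divide through by 2: (4 - 3i) / 10
= 2/5 - (3/10)i


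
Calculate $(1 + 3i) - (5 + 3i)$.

(1 - 5) + (3 - 3)i = -4


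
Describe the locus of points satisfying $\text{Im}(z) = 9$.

Im(z) = y where z = x + yi; the equation y = 9 is satisfied by all points with that y-coordinate
Locus: Horizontal line y = 9


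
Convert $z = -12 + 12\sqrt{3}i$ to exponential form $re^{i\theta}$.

r = |z| = sqrt((-12)^2 + (12*sqrt(3))^2) = sqrt(144 + 432) = sqrt(576) = 24
θ = arctan(b/a) = arctan(20.7846/-12) (quadrant-adjusted) = 120° = 2π/3
z = 24e^(i*2π/3)


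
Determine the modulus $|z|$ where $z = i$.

|z| = sqrt(a^2 + b^2) = sqrt(0^2 + 1^2) = sqrt(1) = 1


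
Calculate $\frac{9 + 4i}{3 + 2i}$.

Multiply numerator and denominator by conjugate (3 - 2i):
= (9 + 4i)(3 - 2i) / (3^2 + 2^2)
= (35 - 6i) / 13
= 35/13 - (6/13)i


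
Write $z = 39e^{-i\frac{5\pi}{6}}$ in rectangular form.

a = r cos θ = 39 * -sqrt(3)/2 = -39*sqrt(3)/2
b = r sin θ = 39 * -1/2 = -39/2
z = -39*sqrt(3)/2 - (39/2)i


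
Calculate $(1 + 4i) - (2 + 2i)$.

(1 - 2) + (4 - 2)i = -1 + 2i


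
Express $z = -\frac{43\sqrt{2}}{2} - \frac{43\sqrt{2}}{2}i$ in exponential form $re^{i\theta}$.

r = |z| = sqrt((-43*sqrt(2)/2)^2 + (-43*sqrt(2)/2)^2) = sqrt(1849/2 + 1849/2) = sqrt(1849) = 43
θ = arctan(b/a) = arctan(-30.4056/-30.4056) (quadrant-adjusted) = 225° = 5π/4
z = 43e^(i*5π/4)


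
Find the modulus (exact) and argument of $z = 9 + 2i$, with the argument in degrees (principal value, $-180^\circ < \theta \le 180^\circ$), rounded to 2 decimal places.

|z| = sqrt(9^2 + 2^2) = sqrt(85)
arg(z) = arctan(b/a) = arctan(2/9) (quadrant-adjusted) = 12.53°


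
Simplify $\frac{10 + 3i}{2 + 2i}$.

Multiply numerator and denominator by conjugate (2 - 2i):
= (10 + 3i)(2 - 2i) / (2^2 + 2^2)
= (26 - 14i) / 8
Divide through by 2: (13 - 7i) / 4
= 13/4 - (7/4)i


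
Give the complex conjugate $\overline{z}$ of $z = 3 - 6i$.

If z = a + bi, then conjugate(z) = a - bi
conjugate(3 - 6i) = 3 + 6i


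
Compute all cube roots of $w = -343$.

|w| = 343, arg(w) = 180°
Root modulus = 343^(1/3) = 7
Root arguments: θ_k = (180° + 360°k)/3 for k = 0, 1, ..., 2
Roots: 7/2 + (7*sqrt(3)/2)i, -7, 7/2 - (7*sqrt(3)/2)i


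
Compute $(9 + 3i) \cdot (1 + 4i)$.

(a1*a2 - b1*b2) + (a1*b2 + b1*a2)i
= (9 - 12) + (36 + 3)i
= -3 + 39i


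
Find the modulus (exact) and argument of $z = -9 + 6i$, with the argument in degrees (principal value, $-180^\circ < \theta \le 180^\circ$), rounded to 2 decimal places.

|z| = sqrt((-9)^2 + 6^2) = sqrt(117)
arg(z) = arctan(b/a) = arctan(6/-9) (quadrant-adjusted) = 146.31°


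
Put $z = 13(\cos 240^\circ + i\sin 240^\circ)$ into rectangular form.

a = r cos θ = 13 * -1/2 = -13/2
b = r sin θ = 13 * -sqrt(3)/2 = -13*sqrt(3)/2
z = -13/2 - (13*sqrt(3)/2)i


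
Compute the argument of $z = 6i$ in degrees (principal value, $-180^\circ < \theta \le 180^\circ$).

a = 0 and b > 0, so z lies on the positive imaginary axis: θ = 90°


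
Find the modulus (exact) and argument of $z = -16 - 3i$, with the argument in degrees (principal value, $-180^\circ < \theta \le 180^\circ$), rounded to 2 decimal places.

|z| = sqrt((-16)^2 + (-3)^2) = sqrt(265)
arg(z) = arctan(b/a) = arctan(-3/-16) (quadrant-adjusted) = -169.38°


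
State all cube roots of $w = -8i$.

|w| = 8, arg(w) = 270°
Root modulus = 8^(1/3) = 2
Root arguments: θ_k = (270° + 360°k)/3 for k = 0, 1, ..., 2
Roots: 2i, -sqrt(3) - i, sqrt(3) - i


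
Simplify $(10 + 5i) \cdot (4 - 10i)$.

(a1*a2 - b1*b2) + (a1*b2 + b1*a2)i
= (40 - (-50)) + (-100 + 20)i
= 90 - 80i


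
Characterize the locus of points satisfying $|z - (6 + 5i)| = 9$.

|z - z0| = r describes a circle centered at z0 with radius r
Here z0 = 6 + 5i and r = 9
Locus: Circle centered at (6, 5) with radius 9


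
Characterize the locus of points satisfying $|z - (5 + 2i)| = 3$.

|z - z0| = r describes a circle centered at z0 with radius r
Here z0 = 5 + 2i and r = 3
Locus: Circle centered at (5, 2) with radius 3


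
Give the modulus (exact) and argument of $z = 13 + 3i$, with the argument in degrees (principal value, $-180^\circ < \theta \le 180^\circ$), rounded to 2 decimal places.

|z| = sqrt(13^2 + 3^2) = sqrt(178)
arg(z) = arctan(b/a) = arctan(3/13) (quadrant-adjusted) = 12.99°


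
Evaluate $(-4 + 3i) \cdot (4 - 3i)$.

(a1*a2 - b1*b2) + (a1*b2 + b1*a2)i
= (-16 - (-9)) + (12 + 12)i
= -7 + 24i


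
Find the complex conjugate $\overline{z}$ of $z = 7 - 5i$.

If z = a + bi, then conjugate(z) = a - bi
conjugate(7 - 5i) = 7 + 5i


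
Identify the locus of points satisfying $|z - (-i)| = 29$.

|z - z0| = r describes a circle centered at z0 with radius r
Here z0 = -i and r = 29
Locus: Circle centered at (0, -1) with radius 29


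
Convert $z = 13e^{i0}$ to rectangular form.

a = r cos θ = 13 * 1 = 13
b = r sin θ = 13 * 0 = 0
z = 13


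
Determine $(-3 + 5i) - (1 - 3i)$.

(-3 - 1) + (5 - (-3))i = -4 + 8i


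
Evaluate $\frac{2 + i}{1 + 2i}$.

Multiply numerator and denominator by conjugate (1 - 2i):
= (2 + i)(1 - 2i) / (1^2 + 2^2)
= (4 - 3i) / 5
= 4/5 - (3/5)i


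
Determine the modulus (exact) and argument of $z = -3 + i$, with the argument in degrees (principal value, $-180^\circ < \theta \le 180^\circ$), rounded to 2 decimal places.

|z| = sqrt((-3)^2 + 1^2) = sqrt(10)
arg(z) = arctan(b/a) = arctan(1/-3) (quadrant-adjusted) = 161.57°


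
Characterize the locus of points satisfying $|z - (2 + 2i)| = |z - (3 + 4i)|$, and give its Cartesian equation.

|z - z1| = |z - z2| means z is equidistant from z1 and z2,
i.e. the perpendicular bisector of the segment from (2, 2) to (3, 4) (midpoint (5/2, 3)).
With z = x + yi, square both sides:
(x - 2)^2 + (y - 2)^2 = (x - 3)^2 + (y - 4)^2
The x^2 and y^2 terms cancel: 2x + 4y = 25 - 8 = 17
Simplify: 2x + 4y = 17
Locus: Perpendicular bisector of the segment from (2, 2) to (3, 4): the line 2x + 4y = 17


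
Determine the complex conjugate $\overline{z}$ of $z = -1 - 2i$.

If z = a + bi, then conjugate(z) = a - bi
conjugate(-1 - 2i) = -1 + 2i


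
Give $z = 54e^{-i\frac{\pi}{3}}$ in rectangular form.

a = r cos θ = 54 * 1/2 = 27
b = r sin θ = 54 * -sqrt(3)/2 = -27*sqrt(3)
z = 27 - 27*sqrt(3)i


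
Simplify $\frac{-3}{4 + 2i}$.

Multiply numerator and denominator by conjugate (4 - 2i):
= (-3)(4 - 2i) / (4^2 + 2^2)
= (-12 + 6i) / 20
Divide through by 2: (-6 + 3i) / 10
= -3/5 + (3/10)i


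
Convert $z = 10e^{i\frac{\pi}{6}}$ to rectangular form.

a = r cos θ = 10 * sqrt(3)/2 = 5*sqrt(3)
b = r sin θ = 10 * 1/2 = 5
z = 5*sqrt(3) + 5i


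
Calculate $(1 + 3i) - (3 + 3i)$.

(1 - 3) + (3 - 3)i = -2


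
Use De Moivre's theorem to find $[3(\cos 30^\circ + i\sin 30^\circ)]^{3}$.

By De Moivre: z^n = r^n(cos(nθ) + i sin(nθ))
= 3^3(cos(3*30°) + i sin(3*30°))
= 27(cos 90° + i sin 90°)
= 27i


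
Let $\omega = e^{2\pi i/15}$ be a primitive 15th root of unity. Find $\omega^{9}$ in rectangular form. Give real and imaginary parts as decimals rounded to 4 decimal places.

ω^9 = e^(2πi·9/15) = e^(i·6π/5)
= cos(6π/5) + i sin(6π/5)
= -0.8090 - 0.5878i


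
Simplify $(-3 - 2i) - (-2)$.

(-3 - (-2)) + (-2 - 0)i = -1 - 2i


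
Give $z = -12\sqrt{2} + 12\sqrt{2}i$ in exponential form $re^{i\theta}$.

r = |z| = sqrt((-12*sqrt(2))^2 + (12*sqrt(2))^2) = sqrt(288 + 288) = sqrt(576) = 24
θ = arctan(b/a) = arctan(16.9706/-16.9706) (quadrant-adjusted) = 135° = 3π/4
z = 24e^(i*3π/4)


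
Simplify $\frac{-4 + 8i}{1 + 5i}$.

Multiply numerator and denominator by conjugate (1 - 5i):
= (-4 + 8i)(1 - 5i) / (1^2 + 5^2)
= (36 + 28i) / 26
Divide through by 2: (18 + 14i) / 13
= 18/13 + (14/13)i


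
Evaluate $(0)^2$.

(a + bi)^2 = a^2 - b^2 + 2abi
= 0^2 - 0^2 + 2*0*0i
= 0


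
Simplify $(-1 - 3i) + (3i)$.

(-1 + 0) + (-3 + 3)i = -1


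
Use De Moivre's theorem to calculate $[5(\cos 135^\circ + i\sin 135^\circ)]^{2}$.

By De Moivre: z^n = r^n(cos(nθ) + i sin(nθ))
= 5^2(cos(2*135°) + i sin(2*135°))
= 25(cos 270° + i sin 270°)
= -25i


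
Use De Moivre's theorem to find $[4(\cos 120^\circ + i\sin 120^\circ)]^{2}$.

By De Moivre: z^n = r^n(cos(nθ) + i sin(nθ))
= 4^2(cos(2*120°) + i sin(2*120°))
= 16(cos 240° + i sin 240°)
= -8 - 8*sqrt(3)i
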